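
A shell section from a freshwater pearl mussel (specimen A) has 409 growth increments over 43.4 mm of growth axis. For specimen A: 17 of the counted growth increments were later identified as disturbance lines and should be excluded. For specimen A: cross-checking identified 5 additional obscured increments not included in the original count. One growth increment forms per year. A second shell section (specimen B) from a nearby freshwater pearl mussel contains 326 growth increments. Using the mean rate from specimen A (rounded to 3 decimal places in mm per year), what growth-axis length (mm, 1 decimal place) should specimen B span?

Specimen A: adjusted count: 409 − 17 + 5 = 397 growth increments.
A: 43.4 mm over 397 years gives 43.4 / 397 ≈ 0.109 mm/year.
B's length ≈ 0.109 × 326 = 35.5 mm.

35.5 mm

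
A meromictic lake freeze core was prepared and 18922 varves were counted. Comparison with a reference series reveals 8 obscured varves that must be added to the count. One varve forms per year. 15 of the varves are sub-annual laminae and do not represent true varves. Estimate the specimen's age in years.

18915 yr

Correcting the raw count gives 18922 − 15 + 8 = 18915 true varves.
With a one-to-one varve periodicity this is 18915 years.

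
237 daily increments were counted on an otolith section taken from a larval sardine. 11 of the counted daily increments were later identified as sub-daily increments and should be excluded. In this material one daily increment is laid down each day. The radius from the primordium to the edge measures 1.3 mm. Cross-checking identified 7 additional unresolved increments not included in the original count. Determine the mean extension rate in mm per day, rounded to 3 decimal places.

Adjusted count: 237 − 11 + 7 = 233 daily increments.
Mean rate = 1.3 mm / 233 days ≈ 0.006 mm per day.

0.006 mm per day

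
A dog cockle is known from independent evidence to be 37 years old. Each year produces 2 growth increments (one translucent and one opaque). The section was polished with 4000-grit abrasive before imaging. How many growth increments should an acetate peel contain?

37 years at 2 growth increments per year gives 37 × 2 = 74 growth increments.
So 74 growth increments should be present.

74 growth increments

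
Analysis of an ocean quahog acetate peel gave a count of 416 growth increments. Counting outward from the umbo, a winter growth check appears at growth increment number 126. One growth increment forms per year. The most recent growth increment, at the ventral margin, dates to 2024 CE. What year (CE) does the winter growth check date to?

416 − 126 = 290 growth increments lie beyond the winter growth check toward the ventral margin.
Counting back 290 years from 2024 CE places the winter growth check in 2024 − 290 = 1734 CE.

1734 CE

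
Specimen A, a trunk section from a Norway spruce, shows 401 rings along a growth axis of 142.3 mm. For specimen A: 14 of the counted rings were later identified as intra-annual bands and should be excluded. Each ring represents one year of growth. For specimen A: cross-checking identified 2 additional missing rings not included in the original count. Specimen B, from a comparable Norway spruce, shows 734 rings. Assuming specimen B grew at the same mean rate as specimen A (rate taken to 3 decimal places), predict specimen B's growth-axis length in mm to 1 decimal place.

268.6 mm

Specimen A: true ring count = 401 − 14 + 2 = 389.
A: Extension rate ≈ 142.3 / 389 = 0.366 mm per year.
Length of B = 0.366 × 734 = 268.6 mm.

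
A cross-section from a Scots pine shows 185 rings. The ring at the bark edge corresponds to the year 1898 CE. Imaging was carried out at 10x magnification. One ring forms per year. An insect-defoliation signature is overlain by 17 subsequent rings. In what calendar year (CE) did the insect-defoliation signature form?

17 rings post-date the insect-defoliation signature.
The ring at the bark edge is 1898 CE, so the insect-defoliation signature dates to 1898 − 17 = 1881 CE.

1881 CE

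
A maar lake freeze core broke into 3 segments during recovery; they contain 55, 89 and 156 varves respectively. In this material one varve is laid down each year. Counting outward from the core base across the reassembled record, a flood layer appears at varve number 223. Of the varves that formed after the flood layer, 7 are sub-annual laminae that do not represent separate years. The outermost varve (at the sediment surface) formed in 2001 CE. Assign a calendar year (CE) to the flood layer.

Total varves = 55 + 89 + 156 = 300.
Between varve 223 and the sediment surface there are 300 − 223 = 77 varves.
77 − 7 false = 70 true varves after the flood layer.
The varve at the sediment surface is 2001 CE, so the flood layer dates to 2001 − 70 = 1931 CE.

1931 CE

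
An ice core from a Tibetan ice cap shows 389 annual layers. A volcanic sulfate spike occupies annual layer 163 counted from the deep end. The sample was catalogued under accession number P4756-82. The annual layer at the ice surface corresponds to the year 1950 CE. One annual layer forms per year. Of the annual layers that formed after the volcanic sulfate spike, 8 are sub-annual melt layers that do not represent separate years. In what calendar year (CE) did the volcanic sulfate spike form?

1732 CE

Between annual layer 163 and the ice surface there are 389 − 163 = 226 annual layers.
Removing the 8 false annual layers leaves 226 − 8 = 218 true annual layers beyond the volcanic sulfate spike.
1950 − 218 = 1732 CE.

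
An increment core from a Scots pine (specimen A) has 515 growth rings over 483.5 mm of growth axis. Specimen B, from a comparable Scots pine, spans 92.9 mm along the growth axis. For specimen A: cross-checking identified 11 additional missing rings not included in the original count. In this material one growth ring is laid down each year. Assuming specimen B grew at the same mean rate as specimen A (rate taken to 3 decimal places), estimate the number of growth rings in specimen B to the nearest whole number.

101 growth rings

Specimen A: true growth ring count = 515 + 11 = 526.
A: Extension rate ≈ 483.5 / 526 = 0.919 mm/year.
Specimen B: 92.9 mm / 0.919 mm per year = 101.09 years ≈ 101 growth rings.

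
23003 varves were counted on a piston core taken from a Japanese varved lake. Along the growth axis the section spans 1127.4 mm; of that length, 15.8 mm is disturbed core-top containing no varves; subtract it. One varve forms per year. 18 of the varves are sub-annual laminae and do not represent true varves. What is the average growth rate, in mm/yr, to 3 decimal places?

True varve count = 23003 − 18 = 22985.
The growth record spans 1127.4 − 15.8 = 1111.6 mm.
Extension rate ≈ 1111.6 / 22985 = 0.048 mm/yr.

0.048 mm/yr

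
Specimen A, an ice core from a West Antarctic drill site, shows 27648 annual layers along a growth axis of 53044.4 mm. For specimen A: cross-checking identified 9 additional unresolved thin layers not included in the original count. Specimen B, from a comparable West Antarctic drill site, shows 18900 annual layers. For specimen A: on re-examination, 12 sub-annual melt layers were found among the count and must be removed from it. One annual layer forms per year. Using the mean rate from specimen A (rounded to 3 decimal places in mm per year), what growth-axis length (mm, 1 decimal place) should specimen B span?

36269.1 mm

Specimen A: true annual layer count = 27648 − 12 + 9 = 27645.
A: 53044.4 mm over 27645 years gives 53044.4 / 27645 ≈ 1.919 mm/yr.
B's length ≈ 1.919 × 18900 = 36269.1 mm.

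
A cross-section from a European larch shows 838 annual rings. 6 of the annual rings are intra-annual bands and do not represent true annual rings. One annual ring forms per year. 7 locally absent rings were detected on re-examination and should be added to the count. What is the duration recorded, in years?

839 yr

True annual ring count = 838 − 6 + 7 = 839.
With a one-to-one annual ring periodicity this is 839 years.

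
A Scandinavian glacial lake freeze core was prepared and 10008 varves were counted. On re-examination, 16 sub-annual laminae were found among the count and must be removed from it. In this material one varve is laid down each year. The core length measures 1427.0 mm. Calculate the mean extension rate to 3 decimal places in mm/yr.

Adjusted count: 10008 − 16 = 9992 varves.
Mean rate = 1427.0 mm / 9992 years ≈ 0.143 mm/yr.

0.143 mm/yr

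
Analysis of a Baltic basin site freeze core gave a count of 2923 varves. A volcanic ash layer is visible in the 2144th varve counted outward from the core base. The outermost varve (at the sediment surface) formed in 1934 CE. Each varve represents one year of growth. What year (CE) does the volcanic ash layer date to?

1155 CE

2923 − 2144 = 779 varves lie beyond the volcanic ash layer toward the sediment surface.
Counting back 779 years from 1934 CE places the volcanic ash layer in 1934 − 779 = 1155 CE.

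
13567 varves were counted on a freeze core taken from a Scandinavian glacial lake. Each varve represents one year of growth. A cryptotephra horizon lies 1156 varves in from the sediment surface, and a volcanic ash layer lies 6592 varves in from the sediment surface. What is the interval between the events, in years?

Separation: 6592 − 1156 = 5436 varves.
One varve per year makes the interval 5436 years.

5436 yr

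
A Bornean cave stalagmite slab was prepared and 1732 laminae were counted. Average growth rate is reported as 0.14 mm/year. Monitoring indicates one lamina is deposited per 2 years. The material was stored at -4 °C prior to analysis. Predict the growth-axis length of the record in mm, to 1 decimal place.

At 2 years per lamina, 1732 × 2 = 3464 years.
Length ≈ 0.14 × 3464 = 485.0 mm.

485.0 mm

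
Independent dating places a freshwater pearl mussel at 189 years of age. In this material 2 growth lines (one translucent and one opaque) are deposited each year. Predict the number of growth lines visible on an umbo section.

Expected growth lines: 189 × 2 = 378.
So 378 growth lines should be present.

378 growth lines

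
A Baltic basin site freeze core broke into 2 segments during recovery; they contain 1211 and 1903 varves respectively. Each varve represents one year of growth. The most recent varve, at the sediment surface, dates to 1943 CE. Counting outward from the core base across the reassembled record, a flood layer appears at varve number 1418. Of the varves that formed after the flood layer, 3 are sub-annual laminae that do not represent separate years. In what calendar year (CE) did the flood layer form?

Total varves = 1211 + 1903 = 3114.
3114 − 1418 = 1696 varves lie beyond the flood layer toward the sediment surface.
Excluding 3 false varves: 1696 − 3 = 1693.
Counting back 1693 years from 1943 CE places the flood layer in 1943 − 1693 = 250 CE.

250 CE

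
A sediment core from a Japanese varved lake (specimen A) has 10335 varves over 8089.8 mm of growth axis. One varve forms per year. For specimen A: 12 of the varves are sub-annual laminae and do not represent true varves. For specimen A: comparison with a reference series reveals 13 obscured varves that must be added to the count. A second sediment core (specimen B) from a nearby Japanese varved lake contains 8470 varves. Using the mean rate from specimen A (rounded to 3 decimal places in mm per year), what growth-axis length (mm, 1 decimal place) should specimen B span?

6632.0 mm

Specimen A: correcting the raw count gives 10335 − 12 + 13 = 10336 true varves.
A: 8089.8 mm over 10336 years gives 8089.8 / 10336 ≈ 0.783 mm/year.
For B, 0.783 mm/year × 8470 years = 6632.0 mm.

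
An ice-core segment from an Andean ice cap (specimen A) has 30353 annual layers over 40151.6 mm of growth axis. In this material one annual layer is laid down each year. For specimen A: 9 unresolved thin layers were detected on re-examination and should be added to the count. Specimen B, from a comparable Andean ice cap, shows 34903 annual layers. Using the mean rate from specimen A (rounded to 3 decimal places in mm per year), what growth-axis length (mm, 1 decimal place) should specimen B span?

Specimen A: true annual layer count = 30353 + 9 = 30362.
A: 40151.6 mm over 30362 years gives 40151.6 / 30362 ≈ 1.322 mm per year.
B's length ≈ 1.322 × 34903 = 46141.8 mm.

46141.8 mm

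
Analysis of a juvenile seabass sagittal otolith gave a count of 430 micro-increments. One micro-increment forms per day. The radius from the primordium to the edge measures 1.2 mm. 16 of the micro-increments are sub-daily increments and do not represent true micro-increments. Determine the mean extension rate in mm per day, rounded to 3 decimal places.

0.003 mm per day

True micro-increment count = 430 − 16 = 414.
Mean rate = 1.2 mm / 414 days ≈ 0.003 mm per day.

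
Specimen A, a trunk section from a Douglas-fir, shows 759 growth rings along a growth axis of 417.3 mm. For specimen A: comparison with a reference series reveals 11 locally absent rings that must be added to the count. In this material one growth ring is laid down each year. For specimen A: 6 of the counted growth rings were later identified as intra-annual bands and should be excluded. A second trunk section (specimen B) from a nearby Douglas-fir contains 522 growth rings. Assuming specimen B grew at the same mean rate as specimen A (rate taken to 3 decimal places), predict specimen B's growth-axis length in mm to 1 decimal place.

285.0 mm

Specimen A: correcting the raw count gives 759 − 6 + 11 = 764 true growth rings.
A: 417.3 mm over 764 years gives 417.3 / 764 ≈ 0.546 mm/yr.
Length of B = 0.546 × 522 = 285.0 mm.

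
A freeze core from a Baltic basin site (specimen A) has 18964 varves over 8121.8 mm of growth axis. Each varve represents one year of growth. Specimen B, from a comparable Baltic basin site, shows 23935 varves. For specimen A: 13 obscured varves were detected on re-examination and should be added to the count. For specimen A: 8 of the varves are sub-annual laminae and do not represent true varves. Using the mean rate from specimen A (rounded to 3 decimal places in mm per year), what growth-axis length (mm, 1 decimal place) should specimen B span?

Specimen A: adjusted count: 18964 − 8 + 13 = 18969 varves.
A: Mean rate = 8121.8 mm / 18969 years ≈ 0.428 mm per year.
For B, 0.428 mm/year × 23935 years = 10244.2 mm.

10244.2 mm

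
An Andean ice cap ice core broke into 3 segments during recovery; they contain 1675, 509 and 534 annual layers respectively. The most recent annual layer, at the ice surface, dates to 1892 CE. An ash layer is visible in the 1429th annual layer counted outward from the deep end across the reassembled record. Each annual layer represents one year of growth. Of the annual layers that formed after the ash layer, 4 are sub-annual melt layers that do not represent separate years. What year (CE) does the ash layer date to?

Total annual layers = 1675 + 509 + 534 = 2718.
The ash layer sits at annual layer 1429 from the deep end, so 2718 − 1429 = 1289 annual layers formed after it.
Excluding 4 false annual layers: 1289 − 4 = 1285.
Counting back 1285 years from 1892 CE places the ash layer in 1892 − 1285 = 607 CE.

607 CE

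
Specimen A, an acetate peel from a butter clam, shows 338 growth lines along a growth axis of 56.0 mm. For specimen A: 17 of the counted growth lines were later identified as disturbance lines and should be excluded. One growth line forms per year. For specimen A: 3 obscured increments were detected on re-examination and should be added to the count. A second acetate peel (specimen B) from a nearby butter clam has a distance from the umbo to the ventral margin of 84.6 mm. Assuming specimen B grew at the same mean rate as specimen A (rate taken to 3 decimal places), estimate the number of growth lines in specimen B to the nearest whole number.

Specimen A: after corrections the count is 338 − 17 + 3 = 324 growth lines.
A: Extension rate ≈ 56.0 / 324 = 0.173 mm/year.
For B, 84.6 / 0.173 = 489.02 years ≈ 489 growth lines.

489 growth lines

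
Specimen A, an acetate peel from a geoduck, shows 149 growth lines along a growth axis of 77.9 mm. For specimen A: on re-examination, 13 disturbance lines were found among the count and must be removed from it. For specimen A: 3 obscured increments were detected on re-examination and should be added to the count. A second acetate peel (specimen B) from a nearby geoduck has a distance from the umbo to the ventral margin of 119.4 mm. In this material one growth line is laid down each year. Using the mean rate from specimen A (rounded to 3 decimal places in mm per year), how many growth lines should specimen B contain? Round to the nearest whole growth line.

213 growth lines

Specimen A: adjusted count: 149 − 13 + 3 = 139 growth lines.
A: 77.9 mm over 139 years gives 77.9 / 139 ≈ 0.560 mm/yr.
Specimen B: 119.4 mm / 0.560 mm per year = 213.21 years ≈ 213 growth lines.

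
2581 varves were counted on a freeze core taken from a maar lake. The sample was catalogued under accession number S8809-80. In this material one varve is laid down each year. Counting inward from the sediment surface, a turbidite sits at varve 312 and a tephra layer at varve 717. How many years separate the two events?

405 years

The two markers are separated by 717 − 312 = 405 varves.
That is 405 years at one varve per year.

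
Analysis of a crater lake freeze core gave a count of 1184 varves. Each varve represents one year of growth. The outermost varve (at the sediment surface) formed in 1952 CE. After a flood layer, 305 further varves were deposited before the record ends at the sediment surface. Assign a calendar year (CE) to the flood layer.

1647 CE

There are 305 varves younger than the flood layer.
The varve at the sediment surface is 1952 CE, so the flood layer dates to 1952 − 305 = 1647 CE.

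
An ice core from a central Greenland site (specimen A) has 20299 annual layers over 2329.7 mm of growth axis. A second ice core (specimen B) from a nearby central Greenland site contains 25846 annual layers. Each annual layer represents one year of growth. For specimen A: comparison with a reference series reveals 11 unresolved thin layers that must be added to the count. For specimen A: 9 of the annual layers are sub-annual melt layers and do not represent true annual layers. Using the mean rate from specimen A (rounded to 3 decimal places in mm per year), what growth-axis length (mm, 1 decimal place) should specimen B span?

Specimen A: after corrections the count is 20299 − 9 + 11 = 20301 annual layers.
A: 2329.7 mm over 20301 years gives 2329.7 / 20301 ≈ 0.115 mm/year.
Length of B = 0.115 × 25846 = 2972.3 mm.

2972.3 mm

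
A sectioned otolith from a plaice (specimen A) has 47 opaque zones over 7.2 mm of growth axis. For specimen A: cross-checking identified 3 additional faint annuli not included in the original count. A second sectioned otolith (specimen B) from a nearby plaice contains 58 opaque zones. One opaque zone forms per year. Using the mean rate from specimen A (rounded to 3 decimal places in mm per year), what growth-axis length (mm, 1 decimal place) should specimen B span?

Specimen A: after corrections the count is 47 + 3 = 50 opaque zones.
A: Extension rate ≈ 7.2 / 50 = 0.144 mm/yr.
For B, 0.144 mm/year × 58 years = 8.4 mm.

8.4 mm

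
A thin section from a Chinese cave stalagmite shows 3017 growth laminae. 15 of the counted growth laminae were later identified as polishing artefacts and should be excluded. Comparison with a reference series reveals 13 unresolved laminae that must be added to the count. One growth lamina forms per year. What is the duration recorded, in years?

3015 yr

True growth lamina count = 3017 − 15 + 13 = 3015.
With a one-to-one growth lamina periodicity this is 3015 years.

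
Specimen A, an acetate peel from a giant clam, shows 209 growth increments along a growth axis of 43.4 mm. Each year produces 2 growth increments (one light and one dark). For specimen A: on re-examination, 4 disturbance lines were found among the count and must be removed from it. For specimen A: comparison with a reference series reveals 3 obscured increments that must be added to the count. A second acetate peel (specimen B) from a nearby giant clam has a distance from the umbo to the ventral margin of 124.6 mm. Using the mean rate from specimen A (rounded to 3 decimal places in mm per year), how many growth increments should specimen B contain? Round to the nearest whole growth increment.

Specimen A: true growth increment count = 209 − 4 + 3 = 208.
Specimen A: with 2 growth increments per year, 208 / 2 = 104 years.
A: Extension rate ≈ 43.4 / 104 = 0.417 mm/yr.
B spans 124.6 / 0.417 = 298.80 years; at 2 growth increments per year that is 298.80 × 2 ≈ 598 growth increments.

598 growth increments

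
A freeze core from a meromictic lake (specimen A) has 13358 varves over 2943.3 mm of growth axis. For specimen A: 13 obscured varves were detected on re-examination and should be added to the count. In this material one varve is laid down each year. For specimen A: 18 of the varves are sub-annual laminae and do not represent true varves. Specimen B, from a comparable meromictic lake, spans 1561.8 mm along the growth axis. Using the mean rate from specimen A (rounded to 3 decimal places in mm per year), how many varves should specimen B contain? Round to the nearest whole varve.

7099 varves

Specimen A: true varve count = 13358 − 18 + 13 = 13353.
A: 2943.3 mm over 13353 years gives 2943.3 / 13353 ≈ 0.220 mm per year.
B spans 1561.8 / 0.220 = 7099.09 years ≈ 7099 varves.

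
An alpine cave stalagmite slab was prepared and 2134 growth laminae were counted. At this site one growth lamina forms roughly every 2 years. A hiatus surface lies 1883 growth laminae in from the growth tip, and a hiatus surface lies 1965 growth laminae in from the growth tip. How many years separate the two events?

164 years

The two markers are separated by 1965 − 1883 = 82 growth laminae.
82 growth laminae at 2 years each span 82 × 2 = 164 years.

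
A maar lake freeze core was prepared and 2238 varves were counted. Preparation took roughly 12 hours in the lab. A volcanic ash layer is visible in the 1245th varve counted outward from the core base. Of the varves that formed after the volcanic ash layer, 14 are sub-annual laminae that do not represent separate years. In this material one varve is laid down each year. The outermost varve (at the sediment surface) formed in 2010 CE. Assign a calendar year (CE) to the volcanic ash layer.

1031 CE

2238 − 1245 = 993 varves lie beyond the volcanic ash layer toward the sediment surface.
993 − 14 false = 979 true varves after the volcanic ash layer.
2010 − 979 = 1031 CE.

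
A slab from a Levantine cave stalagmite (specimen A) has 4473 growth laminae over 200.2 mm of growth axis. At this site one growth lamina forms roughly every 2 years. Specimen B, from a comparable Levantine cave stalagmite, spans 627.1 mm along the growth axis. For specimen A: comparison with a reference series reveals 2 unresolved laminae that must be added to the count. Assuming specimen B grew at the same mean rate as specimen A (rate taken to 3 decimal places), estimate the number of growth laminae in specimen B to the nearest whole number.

14252 growth laminae

Specimen A: correcting the raw count gives 4473 + 2 = 4475 true growth laminae.
Specimen A: multiplying by 2 years per growth lamina: 4475 × 2 = 8950 years.
A: 200.2 mm over 8950 years gives 200.2 / 8950 ≈ 0.022 mm/yr.
B spans 627.1 / 0.022 = 28504.55 years; at 2 years per growth lamina that is 28504.55 / 2 ≈ 14252 growth laminae.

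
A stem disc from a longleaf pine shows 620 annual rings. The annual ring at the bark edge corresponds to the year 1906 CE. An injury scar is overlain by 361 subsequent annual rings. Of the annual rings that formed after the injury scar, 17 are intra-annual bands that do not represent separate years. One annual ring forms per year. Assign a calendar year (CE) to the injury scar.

1562 CE

361 annual rings post-date the injury scar.
Removing the 17 false annual rings leaves 361 − 17 = 344 true annual rings beyond the injury scar.
The annual ring at the bark edge is 1906 CE, so the injury scar dates to 1906 − 344 = 1562 CE.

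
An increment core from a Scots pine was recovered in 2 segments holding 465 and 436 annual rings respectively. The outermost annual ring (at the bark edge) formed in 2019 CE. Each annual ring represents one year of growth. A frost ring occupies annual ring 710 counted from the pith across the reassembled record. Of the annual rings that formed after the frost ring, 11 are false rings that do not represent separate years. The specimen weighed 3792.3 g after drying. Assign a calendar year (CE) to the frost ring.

Total annual rings = 465 + 436 = 901.
Between annual ring 710 and the bark edge there are 901 − 710 = 191 annual rings.
Excluding 11 false annual rings: 191 − 11 = 180.
Counting back 180 years from 2019 CE places the frost ring in 2019 − 180 = 1839 CE.

1839 CE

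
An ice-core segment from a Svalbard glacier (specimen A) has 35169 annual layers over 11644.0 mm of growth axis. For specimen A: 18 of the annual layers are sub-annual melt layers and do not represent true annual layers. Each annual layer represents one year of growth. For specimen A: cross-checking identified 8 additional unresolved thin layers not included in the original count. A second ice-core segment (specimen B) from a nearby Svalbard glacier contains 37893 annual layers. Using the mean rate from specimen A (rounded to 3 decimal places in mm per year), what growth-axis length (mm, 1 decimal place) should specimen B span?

Specimen A: after corrections the count is 35169 − 18 + 8 = 35159 annual layers.
A: Mean rate = 11644.0 mm / 35159 years ≈ 0.331 mm/year.
B's length ≈ 0.331 × 37893 = 12542.6 mm.

12542.6 mm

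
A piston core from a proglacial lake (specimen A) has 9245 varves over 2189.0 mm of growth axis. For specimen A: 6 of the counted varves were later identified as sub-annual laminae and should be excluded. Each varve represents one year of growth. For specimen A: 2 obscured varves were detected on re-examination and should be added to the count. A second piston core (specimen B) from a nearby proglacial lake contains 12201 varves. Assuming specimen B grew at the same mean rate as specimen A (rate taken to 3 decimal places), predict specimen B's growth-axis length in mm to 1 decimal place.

Specimen A: after corrections the count is 9245 − 6 + 2 = 9241 varves.
A: Extension rate ≈ 2189.0 / 9241 = 0.237 mm/yr.
Length of B = 0.237 × 12201 = 2891.6 mm.

2891.6 mm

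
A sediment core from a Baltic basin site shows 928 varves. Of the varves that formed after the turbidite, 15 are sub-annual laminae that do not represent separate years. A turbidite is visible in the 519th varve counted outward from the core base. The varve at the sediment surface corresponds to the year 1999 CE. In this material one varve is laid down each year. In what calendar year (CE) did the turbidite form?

1605 CE

The turbidite sits at varve 519 from the core base, so 928 − 519 = 409 varves formed after it.
Excluding 15 false varves: 409 − 15 = 394.
The varve at the sediment surface is 1999 CE, so the turbidite dates to 1999 − 394 = 1605 CE.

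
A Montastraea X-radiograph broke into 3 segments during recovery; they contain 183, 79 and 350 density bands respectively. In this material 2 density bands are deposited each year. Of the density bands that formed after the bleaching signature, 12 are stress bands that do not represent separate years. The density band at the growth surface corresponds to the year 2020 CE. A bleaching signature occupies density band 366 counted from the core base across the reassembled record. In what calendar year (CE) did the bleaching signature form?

Total density bands = 183 + 79 + 350 = 612.
612 − 366 = 246 density bands lie beyond the bleaching signature toward the growth surface.
Removing the 12 false density bands leaves 246 − 12 = 234 true density bands beyond the bleaching signature.
234 density bands at 2 per year is 234 / 2 = 117 years.
2020 − 117 = 1903 CE.

1903 CE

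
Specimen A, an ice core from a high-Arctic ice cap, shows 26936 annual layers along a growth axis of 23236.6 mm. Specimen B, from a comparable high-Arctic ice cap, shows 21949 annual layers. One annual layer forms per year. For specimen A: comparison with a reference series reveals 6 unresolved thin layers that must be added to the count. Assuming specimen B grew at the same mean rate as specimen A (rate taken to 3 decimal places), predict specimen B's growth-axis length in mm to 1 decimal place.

18920.0 mm

Specimen A: adjusted count: 26936 + 6 = 26942 annual layers.
A: Mean rate = 23236.6 mm / 26942 years ≈ 0.862 mm/yr.
B's length ≈ 0.862 × 21949 = 18920.0 mm.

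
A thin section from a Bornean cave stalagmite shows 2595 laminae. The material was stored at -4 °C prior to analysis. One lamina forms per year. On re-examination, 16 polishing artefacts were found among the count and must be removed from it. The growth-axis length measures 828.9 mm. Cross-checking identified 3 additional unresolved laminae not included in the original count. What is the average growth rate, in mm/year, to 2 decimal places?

True lamina count = 2595 − 16 + 3 = 2582.
828.9 mm over 2582 years gives 828.9 / 2582 ≈ 0.32 mm/year.

0.32 mm/year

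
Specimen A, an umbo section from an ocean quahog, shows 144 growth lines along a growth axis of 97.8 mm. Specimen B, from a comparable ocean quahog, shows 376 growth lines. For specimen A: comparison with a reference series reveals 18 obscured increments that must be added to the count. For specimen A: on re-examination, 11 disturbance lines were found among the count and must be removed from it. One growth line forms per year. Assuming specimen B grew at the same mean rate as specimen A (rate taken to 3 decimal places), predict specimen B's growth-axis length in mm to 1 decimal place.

Specimen A: after corrections the count is 144 − 11 + 18 = 151 growth lines.
A: 97.8 mm over 151 years gives 97.8 / 151 ≈ 0.648 mm/yr.
For B, 0.648 mm/year × 376 years = 243.6 mm.

243.6 mm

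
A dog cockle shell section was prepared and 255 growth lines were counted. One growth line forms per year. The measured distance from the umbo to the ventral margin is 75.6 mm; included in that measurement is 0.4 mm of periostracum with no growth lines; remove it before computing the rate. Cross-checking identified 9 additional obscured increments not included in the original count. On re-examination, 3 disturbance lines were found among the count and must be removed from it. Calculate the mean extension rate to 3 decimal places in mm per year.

0.288 mm per year

Adjusted count: 255 − 3 + 9 = 261 growth lines.
Removing the 0.4 mm offcut leaves 75.6 − 0.4 = 75.2 mm.
75.2 mm over 261 years gives 75.2 / 261 ≈ 0.288 mm per year.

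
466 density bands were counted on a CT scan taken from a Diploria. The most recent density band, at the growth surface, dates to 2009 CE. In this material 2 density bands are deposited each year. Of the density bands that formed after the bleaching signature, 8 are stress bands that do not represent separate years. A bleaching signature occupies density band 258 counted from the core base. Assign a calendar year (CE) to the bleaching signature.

466 − 258 = 208 density bands lie beyond the bleaching signature toward the growth surface.
208 − 8 false = 200 true density bands after the bleaching signature.
Dividing by 2 density bands per year: 200 / 2 = 100 years.
2009 − 100 = 1909 CE.

1909 CE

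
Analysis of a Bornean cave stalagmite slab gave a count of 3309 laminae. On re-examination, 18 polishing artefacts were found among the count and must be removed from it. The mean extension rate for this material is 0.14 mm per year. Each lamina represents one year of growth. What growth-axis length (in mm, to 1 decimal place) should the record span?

True lamina count = 3309 − 18 = 3291.
Predicted length = 0.14 mm/year × 3291 years = 460.7 mm.

460.7 mm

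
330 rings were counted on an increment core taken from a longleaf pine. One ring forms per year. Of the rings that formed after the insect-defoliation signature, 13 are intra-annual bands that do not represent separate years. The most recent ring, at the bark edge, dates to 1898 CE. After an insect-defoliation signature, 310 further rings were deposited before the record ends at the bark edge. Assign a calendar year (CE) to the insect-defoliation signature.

1601 CE

310 rings post-date the insect-defoliation signature.
310 − 13 false = 297 true rings after the insect-defoliation signature.
Counting back 297 years from 1898 CE places the insect-defoliation signature in 1898 − 297 = 1601 CE.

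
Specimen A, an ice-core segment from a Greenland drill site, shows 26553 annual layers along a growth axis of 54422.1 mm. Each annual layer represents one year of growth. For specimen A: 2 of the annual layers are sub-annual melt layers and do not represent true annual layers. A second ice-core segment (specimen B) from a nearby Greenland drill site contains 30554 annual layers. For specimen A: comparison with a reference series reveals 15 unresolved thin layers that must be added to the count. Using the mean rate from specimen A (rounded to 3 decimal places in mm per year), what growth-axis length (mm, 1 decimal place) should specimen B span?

62605.1 mm

Specimen A: after corrections the count is 26553 − 2 + 15 = 26566 annual layers.
A: Mean rate = 54422.1 mm / 26566 years ≈ 2.049 mm per year.
B's length ≈ 2.049 × 30554 = 62605.1 mm.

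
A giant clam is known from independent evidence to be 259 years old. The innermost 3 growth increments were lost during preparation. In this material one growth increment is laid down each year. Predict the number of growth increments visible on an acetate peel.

256 growth increments

At one growth increment per year, 259 years correspond to 259 growth increments.
259 − 3 missed = 256 growth increments expected in the prepared section.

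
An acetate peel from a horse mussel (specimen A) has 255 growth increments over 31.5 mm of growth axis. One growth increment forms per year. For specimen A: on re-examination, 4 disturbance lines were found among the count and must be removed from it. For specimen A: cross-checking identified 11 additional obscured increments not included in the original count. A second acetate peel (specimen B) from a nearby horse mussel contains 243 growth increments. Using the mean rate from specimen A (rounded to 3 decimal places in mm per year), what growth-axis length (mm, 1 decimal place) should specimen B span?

Specimen A: true growth increment count = 255 − 4 + 11 = 262.
A: Mean rate = 31.5 mm / 262 years ≈ 0.120 mm per year.
Length of B = 0.120 × 243 = 29.2 mm.

29.2 mm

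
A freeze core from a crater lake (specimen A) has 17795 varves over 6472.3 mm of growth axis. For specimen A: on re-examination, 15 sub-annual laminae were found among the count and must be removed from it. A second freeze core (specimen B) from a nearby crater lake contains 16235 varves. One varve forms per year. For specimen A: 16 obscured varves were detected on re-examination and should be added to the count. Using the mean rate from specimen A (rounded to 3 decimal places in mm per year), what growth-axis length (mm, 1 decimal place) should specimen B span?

Specimen A: correcting the raw count gives 17795 − 15 + 16 = 17796 true varves.
A: 6472.3 mm over 17796 years gives 6472.3 / 17796 ≈ 0.364 mm per year.
For B, 0.364 mm/year × 16235 years = 5909.5 mm.

5909.5 mm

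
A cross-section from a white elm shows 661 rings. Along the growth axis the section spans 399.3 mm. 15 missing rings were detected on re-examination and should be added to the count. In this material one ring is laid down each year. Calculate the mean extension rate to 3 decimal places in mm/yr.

True ring count = 661 + 15 = 676.
Extension rate ≈ 399.3 / 676 = 0.591 mm/yr.

0.591 mm/yr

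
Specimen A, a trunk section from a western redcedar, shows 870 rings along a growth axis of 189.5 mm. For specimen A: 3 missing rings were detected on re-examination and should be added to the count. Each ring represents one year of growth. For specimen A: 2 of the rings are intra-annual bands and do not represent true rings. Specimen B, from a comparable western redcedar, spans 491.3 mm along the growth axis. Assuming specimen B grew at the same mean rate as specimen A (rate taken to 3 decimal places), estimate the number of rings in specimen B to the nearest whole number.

Specimen A: true ring count = 870 − 2 + 3 = 871.
A: 189.5 mm over 871 years gives 189.5 / 871 ≈ 0.218 mm per year.
B spans 491.3 / 0.218 = 2253.67 years ≈ 2254 rings.

2254 rings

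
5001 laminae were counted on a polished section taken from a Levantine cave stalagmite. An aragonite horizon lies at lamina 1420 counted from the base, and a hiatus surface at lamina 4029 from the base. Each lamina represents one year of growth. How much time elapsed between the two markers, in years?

2609 years

The two markers are separated by 4029 − 1420 = 2609 laminae.
That is 2609 years at one lamina per year.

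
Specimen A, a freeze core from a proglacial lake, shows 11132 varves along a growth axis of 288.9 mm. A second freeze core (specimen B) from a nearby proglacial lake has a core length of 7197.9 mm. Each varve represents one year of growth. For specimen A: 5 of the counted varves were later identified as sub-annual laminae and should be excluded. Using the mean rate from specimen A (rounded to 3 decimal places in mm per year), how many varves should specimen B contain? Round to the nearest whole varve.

Specimen A: true varve count = 11132 − 5 = 11127.
A: Mean rate = 288.9 mm / 11127 years ≈ 0.026 mm/year.
Specimen B: 7197.9 mm / 0.026 mm per year = 276842.31 years ≈ 276842 varves.

276842 varves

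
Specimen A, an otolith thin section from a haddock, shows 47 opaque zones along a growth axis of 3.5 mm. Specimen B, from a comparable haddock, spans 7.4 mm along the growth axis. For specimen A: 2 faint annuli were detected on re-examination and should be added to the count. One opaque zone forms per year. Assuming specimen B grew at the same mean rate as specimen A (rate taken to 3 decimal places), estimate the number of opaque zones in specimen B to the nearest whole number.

104 opaque zones

Specimen A: after corrections the count is 47 + 2 = 49 opaque zones.
A: Extension rate ≈ 3.5 / 49 = 0.071 mm/yr.
For B, 7.4 / 0.071 = 104.23 years ≈ 104 opaque zones.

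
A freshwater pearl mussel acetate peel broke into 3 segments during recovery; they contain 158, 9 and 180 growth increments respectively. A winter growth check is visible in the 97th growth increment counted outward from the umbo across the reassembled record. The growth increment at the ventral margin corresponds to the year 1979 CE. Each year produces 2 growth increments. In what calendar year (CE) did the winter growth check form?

Total growth increments = 158 + 9 + 180 = 347.
The winter growth check sits at growth increment 97 from the umbo, so 347 − 97 = 250 growth increments formed after it.
Dividing by 2 growth increments per year: 250 / 2 = 125 years.
The growth increment at the ventral margin is 1979 CE, so the winter growth check dates to 1979 − 125 = 1854 CE.

1854 CE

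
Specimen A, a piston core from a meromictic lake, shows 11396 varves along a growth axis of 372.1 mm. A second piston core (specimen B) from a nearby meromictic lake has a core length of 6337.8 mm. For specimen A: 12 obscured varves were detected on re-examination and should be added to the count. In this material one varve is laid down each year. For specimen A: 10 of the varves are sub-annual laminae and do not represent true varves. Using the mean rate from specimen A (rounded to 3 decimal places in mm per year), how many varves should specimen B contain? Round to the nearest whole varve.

Specimen A: after corrections the count is 11396 − 10 + 12 = 11398 varves.
A: 372.1 mm over 11398 years gives 372.1 / 11398 ≈ 0.033 mm/year.
For B, 6337.8 / 0.033 = 192054.55 years ≈ 192055 varves.

192055 varves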